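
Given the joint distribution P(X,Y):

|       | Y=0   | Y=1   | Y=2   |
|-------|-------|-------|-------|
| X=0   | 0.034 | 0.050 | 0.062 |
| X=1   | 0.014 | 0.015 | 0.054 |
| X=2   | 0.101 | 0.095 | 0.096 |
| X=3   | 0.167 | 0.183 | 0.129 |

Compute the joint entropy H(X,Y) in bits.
3.2771 bits

H(X,Y) = -Σ_{x,y} P(x,y) log₂ P(x,y). Per-cell terms -P(x,y)·log₂P(x,y):
  X=0: 0.16586, 0.21610, 0.24872
  X=1: 0.08622, 0.09088, 0.22739
  X=2: 0.33406, 0.32261, 0.32456
  X=3: 0.43121, 0.44837, 0.38114
Sum of the 12 terms: H(X,Y) = 3.2771 bits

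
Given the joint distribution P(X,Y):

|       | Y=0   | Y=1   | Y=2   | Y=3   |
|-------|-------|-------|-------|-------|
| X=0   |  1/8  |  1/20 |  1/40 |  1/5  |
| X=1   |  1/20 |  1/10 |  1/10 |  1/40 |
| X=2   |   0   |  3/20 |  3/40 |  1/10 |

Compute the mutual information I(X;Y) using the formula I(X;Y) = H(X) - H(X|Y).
0.2954 bits

I(X;Y) = H(X) - H(X|Y)

Marginal of X (row sums):
  P(X=0) = 1/8 + 1/20 + 1/40 + 1/5 = 2/5
  P(X=1) = 1/20 + 1/10 + 1/10 + 1/40 = 11/40
  P(X=2) = 0 + 3/20 + 3/40 + 1/10 = 13/40
H(X) = -[(2/5)·log₂(2/5) + (11/40)·log₂(11/40) + (13/40)·log₂(13/40)]
  = 0.52877 + 0.51219 + 0.52698 = 1.56794 bits

Marginal of Y (column sums):
  P(Y=0) = 1/8 + 1/20 + 0 = 7/40
  P(Y=1) = 1/20 + 1/10 + 3/20 = 3/10
  P(Y=2) = 1/40 + 1/10 + 3/40 = 1/5
  P(Y=3) = 1/5 + 1/40 + 1/10 = 13/40
H(X|Y) = Σ_y P(y)·H(X|Y=y):
  Y=0: P(Y=0) = 7/40, P(X|Y=0) = (5/7, 2/7, 0) → H(X|Y=0) = 0.86312
  Y=1: P(Y=1) = 3/10, P(X|Y=1) = (1/6, 1/3, 1/2) → H(X|Y=1) = 1.45915
  Y=2: P(Y=2) = 1/5, P(X|Y=2) = (1/8, 1/2, 3/8) → H(X|Y=2) = 1.40564
  Y=3: P(Y=3) = 13/40, P(X|Y=3) = (8/13, 1/13, 4/13) → H(X|Y=3) = 1.23890
H(X|Y) = (7/40)·0.86312 + (3/10)·1.45915 + (1/5)·1.40564 + (13/40)·1.23890 = 1.27256 bits

I(X;Y) = H(X) - H(X|Y) = 1.56794 - 1.27256 = 0.2954 bits

Cross-check via I(X;Y) = H(X) + H(Y) - H(X,Y): computing H(Y) from the column sums and H(X,Y) from the 12 cells in the same way gives H(Y) = 1.95251 bits and H(X,Y) = 3.22507 bits, so
I(X;Y) = 1.56794 + 1.95251 - 3.22507 = 0.2954 bits ✓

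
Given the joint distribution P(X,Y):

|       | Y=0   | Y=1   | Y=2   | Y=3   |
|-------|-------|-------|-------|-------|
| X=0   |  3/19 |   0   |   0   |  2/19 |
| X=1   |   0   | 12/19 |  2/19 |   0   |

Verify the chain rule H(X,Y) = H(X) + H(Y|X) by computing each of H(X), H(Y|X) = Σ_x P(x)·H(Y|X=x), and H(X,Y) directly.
H(X) = 0.8315 bits, H(Y|X) = 0.6915 bits, H(X,Y) = 1.5230 bits

Marginal of X (row sums):
  P(X=0) = 3/19 + 0 + 0 + 2/19 = 5/19
  P(X=1) = 0 + 12/19 + 2/19 + 0 = 14/19
H(X) = -[(5/19)·log₂(5/19) + (14/19)·log₂(14/19)]
  = 0.50684 + 0.32463 = 0.8315 bits

H(Y|X) = Σ_x P(x)·H(Y|X=x):
  X=0: P(X=0) = 5/19, P(Y|X=0) = (3/5, 0, 0, 2/5) → H(Y|X=0) = 0.97095
  X=1: P(X=1) = 14/19, P(Y|X=1) = (0, 6/7, 1/7, 0) → H(Y|X=1) = 0.59167
H(Y|X) = (5/19)·0.97095 + (14/19)·0.59167 = 0.6915 bits

H(X,Y) = -Σ_{x,y} P(x,y) log₂ P(x,y). Per-cell terms -P(x,y)·log₂P(x,y):
  X=0: 0.42047, 0.00000, 0.00000, 0.34189
  X=1: 0.00000, 0.41871, 0.34189, 0.00000
  (cells with P = 0 contribute 0)
Sum of the 8 terms: H(X,Y) = 1.5230 bits

Chain rule check:
  H(X) + H(Y|X) = 0.8315 + 0.6915 = 1.5230 bits
  H(X,Y) = 1.5230 bits
✓ Chain rule verified.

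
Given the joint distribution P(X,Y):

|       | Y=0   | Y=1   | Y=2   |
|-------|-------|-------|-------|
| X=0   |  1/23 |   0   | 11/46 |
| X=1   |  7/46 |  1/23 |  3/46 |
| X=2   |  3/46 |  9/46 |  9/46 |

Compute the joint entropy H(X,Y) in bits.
2.7350 bits

H(X,Y) = -Σ_{x,y} P(x,y) log₂ P(x,y). Per-cell terms -P(x,y)·log₂P(x,y):
  X=0: 0.19668, 0.00000, 0.49360
  X=1: 0.41334, 0.19668, 0.25687
  X=2: 0.25687, 0.46049, 0.46049
  (cells with P = 0 contribute 0)
Sum of the 9 terms: H(X,Y) = 2.7350 bits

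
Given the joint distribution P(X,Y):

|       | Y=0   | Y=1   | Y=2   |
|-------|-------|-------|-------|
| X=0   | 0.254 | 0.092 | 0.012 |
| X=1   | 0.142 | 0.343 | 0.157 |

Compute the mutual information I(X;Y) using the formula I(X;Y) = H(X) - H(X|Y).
0.1819 bits

I(X;Y) = H(X) - H(X|Y)

Marginal of X (row sums):
  P(X=0) = 0.254 + 0.092 + 0.012 = 0.358
  P(X=1) = 0.142 + 0.343 + 0.157 = 0.642
H(X) = -[0.358·log₂(0.358) + 0.642·log₂(0.642)]
  = 0.5305 + 0.4105 = 0.9410 bits

Marginal of Y (column sums):
  P(Y=0) = 0.254 + 0.142 = 0.396
  P(Y=1) = 0.092 + 0.343 = 0.435
  P(Y=2) = 0.012 + 0.157 = 0.169
H(X|Y) = Σ_y P(y)·H(X|Y=y):
  Y=0: P(Y=0) = 0.396, P(X|Y=0) = (127/198, 71/198) → H(X|Y=0) = 0.9415
  Y=1: P(Y=1) = 0.435, P(X|Y=1) = (92/435, 343/435) → H(X|Y=1) = 0.7443
  Y=2: P(Y=2) = 0.169, P(X|Y=2) = (12/169, 157/169) → H(X|Y=2) = 0.3697
H(X|Y) = 0.396·0.9415 + 0.435·0.7443 + 0.169·0.3697 = 0.7591 bits

I(X;Y) = H(X) - H(X|Y) = 0.9410 - 0.7591 = 0.1819 bits

Cross-check via I(X;Y) = H(X) + H(Y) - H(X,Y): computing H(Y) from the column sums and H(X,Y) from the 6 cells in the same way gives H(Y) = 1.4851 bits and H(X,Y) = 2.2442 bits, so
I(X;Y) = 0.9410 + 1.4851 - 2.2442 = 0.1819 bits ✓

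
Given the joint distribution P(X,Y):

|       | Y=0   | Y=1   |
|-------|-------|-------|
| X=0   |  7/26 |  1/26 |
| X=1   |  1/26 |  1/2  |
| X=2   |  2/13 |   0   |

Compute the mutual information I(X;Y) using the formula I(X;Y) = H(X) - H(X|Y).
0.6286 bits

I(X;Y) = H(X) - H(X|Y)

Marginal of X (row sums):
  P(X=0) = 7/26 + 1/26 = 4/13
  P(X=1) = 1/26 + 1/2 = 7/13
  P(X=2) = 2/13 + 0 = 2/13
H(X) = -[(4/13)·log₂(4/13) + (7/13)·log₂(7/13) + (2/13)·log₂(2/13)]
  = 0.5232 + 0.4809 + 0.4155 = 1.4196 bits

Marginal of Y (column sums):
  P(Y=0) = 7/26 + 1/26 + 2/13 = 6/13
  P(Y=1) = 1/26 + 1/2 + 0 = 7/13
H(X|Y) = Σ_y P(y)·H(X|Y=y):
  Y=0: P(Y=0) = 6/13, P(X|Y=0) = (7/12, 1/12, 1/3) → H(X|Y=0) = 1.2807
  Y=1: P(Y=1) = 7/13, P(X|Y=1) = (1/14, 13/14, 0) → H(X|Y=1) = 0.3712
H(X|Y) = (6/13)·1.2807 + (7/13)·0.3712 = 0.7910 bits

I(X;Y) = H(X) - H(X|Y) = 1.4196 - 0.7910 = 0.6286 bits

Cross-check via I(X;Y) = H(X) + H(Y) - H(X,Y): computing H(Y) from the column sums and H(X,Y) from the 6 cells in the same way gives H(Y) = 0.9957 bits and H(X,Y) = 1.7867 bits, so
I(X;Y) = 1.4196 + 0.9957 - 1.7867 = 0.6286 bits ✓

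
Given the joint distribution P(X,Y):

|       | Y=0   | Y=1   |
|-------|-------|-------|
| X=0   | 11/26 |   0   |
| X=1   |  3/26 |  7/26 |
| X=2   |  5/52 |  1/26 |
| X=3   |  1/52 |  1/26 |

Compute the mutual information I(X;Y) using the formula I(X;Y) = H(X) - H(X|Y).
0.4225 bits

I(X;Y) = H(X) - H(X|Y)

Marginal of X (row sums):
  P(X=0) = 11/26 + 0 = 11/26
  P(X=1) = 3/26 + 7/26 = 5/13
  P(X=2) = 5/52 + 1/26 = 7/52
  P(X=3) = 1/52 + 1/26 = 3/52
H(X) = -[(11/26)·log₂(11/26) + (5/13)·log₂(5/13) + (7/52)·log₂(7/52) + (3/52)·log₂(3/52)]
  = 0.525042 + 0.530197 + 0.389454 + 0.237431 = 1.68212 bits

Marginal of Y (column sums):
  P(Y=0) = 11/26 + 3/26 + 5/52 + 1/52 = 17/26
  P(Y=1) = 0 + 7/26 + 1/26 + 1/26 = 9/26
H(X|Y) = Σ_y P(y)·H(X|Y=y):
  Y=0: P(Y=0) = 17/26, P(X|Y=0) = (11/17, 3/17, 5/34, 1/34) → H(X|Y=0) = 1.404318
  Y=1: P(Y=1) = 9/26, P(X|Y=1) = (0, 7/9, 1/9, 1/9) → H(X|Y=1) = 0.986427
H(X|Y) = (17/26)·1.404318 + (9/26)·0.986427 = 1.25966 bits

I(X;Y) = H(X) - H(X|Y) = 1.68212 - 1.25966 = 0.4225 bits

Cross-check via I(X;Y) = H(X) + H(Y) - H(X,Y): computing H(Y) from the column sums and H(X,Y) from the 8 cells in the same way gives H(Y) = 0.93059 bits and H(X,Y) = 2.19025 bits, so
I(X;Y) = 1.68212 + 0.93059 - 2.19025 = 0.4225 bits ✓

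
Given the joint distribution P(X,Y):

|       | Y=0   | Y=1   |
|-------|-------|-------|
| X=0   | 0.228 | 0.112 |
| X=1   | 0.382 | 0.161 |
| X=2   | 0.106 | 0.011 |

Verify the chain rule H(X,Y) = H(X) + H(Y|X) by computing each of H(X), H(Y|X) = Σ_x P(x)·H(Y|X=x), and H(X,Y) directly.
H(X) = 1.3697 bits, H(Y|X) = 0.8397 bits, H(X,Y) = 2.2094 bits

Marginal of X (row sums):
  P(X=0) = 0.228 + 0.112 = 0.340
  P(X=1) = 0.382 + 0.161 = 0.543
  P(X=2) = 0.106 + 0.011 = 0.117
H(X) = -[0.340·log₂(0.340) + 0.543·log₂(0.543) + 0.117·log₂(0.117)]
  = 0.52917 + 0.47837 + 0.36216 = 1.3697 bits

H(Y|X) = Σ_x P(x)·H(Y|X=x):
  X=0: P(X=0) = 0.340, P(Y|X=0) = (57/85, 28/85) → H(Y|X=0) = 0.91432
  X=1: P(X=1) = 0.543, P(Y|X=1) = (382/543, 161/543) → H(Y|X=1) = 0.87697
  X=2: P(X=2) = 0.117, P(Y|X=2) = (106/117, 11/117) → H(Y|X=2) = 0.44974
H(Y|X) = 0.340·0.91432 + 0.543·0.87697 + 0.117·0.44974 = 0.8397 bits

H(X,Y) = -Σ_{x,y} P(x,y) log₂ P(x,y). Per-cell terms -P(x,y)·log₂P(x,y):
  X=0: 0.48630, 0.35374
  X=1: 0.53035, 0.42421
  X=2: 0.34321, 0.07157
Sum of the 6 terms: H(X,Y) = 2.2094 bits

Chain rule check:
  H(X) + H(Y|X) = 1.3697 + 0.8397 = 2.2094 bits
  H(X,Y) = 2.2094 bits
✓ Chain rule verified.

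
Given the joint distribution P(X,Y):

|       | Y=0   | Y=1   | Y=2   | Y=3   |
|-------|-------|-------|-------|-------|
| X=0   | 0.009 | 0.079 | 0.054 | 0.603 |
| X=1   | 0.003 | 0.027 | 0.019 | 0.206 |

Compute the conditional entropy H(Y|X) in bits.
0.9428 bits

H(Y|X) = H(X,Y) - H(X)

H(X,Y) = -Σ_{x,y} P(x,y) log₂ P(x,y). Per-cell terms -P(x,y)·log₂P(x,y):
  X=0: 0.0612, 0.2893, 0.2274, 0.4401
  X=1: 0.0251, 0.1407, 0.1086, 0.4695
Sum of the 8 terms: H(X,Y) = 1.7619 bits

Marginal of X (row sums):
  P(X=0) = 0.009 + 0.079 + 0.054 + 0.603 = 0.745
  P(X=1) = 0.003 + 0.027 + 0.019 + 0.206 = 0.255
H(X) = -[0.745·log₂(0.745) + 0.255·log₂(0.255)]
  = 0.3164 + 0.5027 = 0.8191 bits

H(Y|X) = H(X,Y) - H(X) = 1.7619 - 0.8191 = 0.9428 bits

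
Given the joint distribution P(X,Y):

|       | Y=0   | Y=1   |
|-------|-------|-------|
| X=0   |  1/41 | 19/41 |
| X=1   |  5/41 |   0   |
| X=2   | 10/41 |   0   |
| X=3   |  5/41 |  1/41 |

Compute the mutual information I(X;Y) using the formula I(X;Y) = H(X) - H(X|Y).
0.7647 bits

I(X;Y) = H(X) - H(X|Y)

Marginal of X (row sums):
  P(X=0) = 1/41 + 19/41 = 20/41
  P(X=1) = 5/41 + 0 = 5/41
  P(X=2) = 10/41 + 0 = 10/41
  P(X=3) = 5/41 + 1/41 = 6/41
H(X) = -[(20/41)·log₂(20/41) + (5/41)·log₂(5/41) + (10/41)·log₂(10/41) + (6/41)·log₂(6/41)]
  = 0.505182 + 0.370198 + 0.496494 + 0.405745 = 1.77762 bits

Marginal of Y (column sums):
  P(Y=0) = 1/41 + 5/41 + 10/41 + 5/41 = 21/41
  P(Y=1) = 19/41 + 0 + 0 + 1/41 = 20/41
H(X|Y) = Σ_y P(y)·H(X|Y=y):
  Y=0: P(Y=0) = 21/41, P(X|Y=0) = (1/21, 5/21, 10/21, 5/21) → H(X|Y=0) = 1.704767
  Y=1: P(Y=1) = 20/41, P(X|Y=1) = (19/20, 0, 0, 1/20) → H(X|Y=1) = 0.286397
H(X|Y) = (21/41)·1.704767 + (20/41)·0.286397 = 1.01288 bits

I(X;Y) = H(X) - H(X|Y) = 1.77762 - 1.01288 = 0.7647 bits

Cross-check via I(X;Y) = H(X) + H(Y) - H(X,Y): computing H(Y) from the column sums and H(X,Y) from the 8 cells in the same way gives H(Y) = 0.99957 bits and H(X,Y) = 2.01245 bits, so
I(X;Y) = 1.77762 + 0.99957 - 2.01245 = 0.7647 bits ✓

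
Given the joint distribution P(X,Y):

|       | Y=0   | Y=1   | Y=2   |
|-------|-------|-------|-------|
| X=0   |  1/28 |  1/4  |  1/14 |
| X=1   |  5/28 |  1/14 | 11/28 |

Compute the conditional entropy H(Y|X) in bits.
1.2487 bits

H(Y|X) = H(X,Y) - H(X)

H(X,Y) = -Σ_{x,y} P(x,y) log₂ P(x,y). Per-cell terms -P(x,y)·log₂P(x,y):
  X=0: 0.1717, 0.5000, 0.2720
  X=1: 0.4438, 0.2720, 0.5295
Sum of the 6 terms: H(X,Y) = 2.1890 bits

Marginal of X (row sums):
  P(X=0) = 1/28 + 1/4 + 1/14 = 5/14
  P(X=1) = 5/28 + 1/14 + 11/28 = 9/14
H(X) = -[(5/14)·log₂(5/14) + (9/14)·log₂(9/14)]
  = 0.5305 + 0.4098 = 0.9403 bits

H(Y|X) = H(X,Y) - H(X) = 2.1890 - 0.9403 = 1.2487 bits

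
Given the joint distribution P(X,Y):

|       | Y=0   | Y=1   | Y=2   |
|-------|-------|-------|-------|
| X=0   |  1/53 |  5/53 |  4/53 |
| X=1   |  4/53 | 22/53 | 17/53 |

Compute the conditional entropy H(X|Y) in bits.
0.6986 bits

H(X|Y) = H(X,Y) - H(Y)

H(X,Y) = -Σ_{x,y} P(x,y) log₂ P(x,y). Per-cell terms -P(x,y)·log₂P(x,y):
  X=0: 0.10807, 0.32132, 0.28135
  X=1: 0.28135, 0.52654, 0.52618
Sum of the 6 terms: H(X,Y) = 2.0448 bits

Marginal of Y (column sums):
  P(Y=0) = 1/53 + 4/53 = 5/53
  P(Y=1) = 5/53 + 22/53 = 27/53
  P(Y=2) = 4/53 + 17/53 = 21/53
H(Y) = -[(5/53)·log₂(5/53) + (27/53)·log₂(27/53) + (21/53)·log₂(21/53)]
  = 0.32132 + 0.49570 + 0.52920 = 1.3462 bits

H(X|Y) = H(X,Y) - H(Y) = 2.0448 - 1.3462 = 0.6986 bits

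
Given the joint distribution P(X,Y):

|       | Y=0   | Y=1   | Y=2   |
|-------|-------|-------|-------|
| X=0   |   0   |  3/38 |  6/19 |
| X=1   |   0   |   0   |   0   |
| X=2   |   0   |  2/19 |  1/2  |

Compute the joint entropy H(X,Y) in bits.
1.6562 bits

H(X,Y) = -Σ_{x,y} P(x,y) log₂ P(x,y). Per-cell terms -P(x,y)·log₂P(x,y):
  X=0: 0.0000, 0.2892, 0.5251
  X=1: 0.0000, 0.0000, 0.0000
  X=2: 0.0000, 0.3419, 0.5000
  (cells with P = 0 contribute 0)
Sum of the 9 terms: H(X,Y) = 1.6562 bits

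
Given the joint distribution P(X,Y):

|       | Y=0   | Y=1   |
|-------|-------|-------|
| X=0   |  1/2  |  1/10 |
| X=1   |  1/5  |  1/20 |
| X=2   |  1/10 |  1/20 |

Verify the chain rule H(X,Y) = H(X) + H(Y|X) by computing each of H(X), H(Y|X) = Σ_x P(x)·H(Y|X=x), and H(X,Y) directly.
H(X) = 1.3527 bits, H(Y|X) = 0.7082 bits, H(X,Y) = 2.0610 bits

Marginal of X (row sums):
  P(X=0) = 1/2 + 1/10 = 3/5
  P(X=1) = 1/5 + 1/20 = 1/4
  P(X=2) = 1/10 + 1/20 = 3/20
H(X) = -[(3/5)·log₂(3/5) + (1/4)·log₂(1/4) + (3/20)·log₂(3/20)]
  = 0.4422 + 0.5000 + 0.4105 = 1.3527 bits

H(Y|X) = Σ_x P(x)·H(Y|X=x):
  X=0: P(X=0) = 3/5, P(Y|X=0) = (5/6, 1/6) → H(Y|X=0) = 0.6500
  X=1: P(X=1) = 1/4, P(Y|X=1) = (4/5, 1/5) → H(Y|X=1) = 0.7219
  X=2: P(X=2) = 3/20, P(Y|X=2) = (2/3, 1/3) → H(Y|X=2) = 0.9183
H(Y|X) = (3/5)·0.6500 + (1/4)·0.7219 + (3/20)·0.9183 = 0.7082 bits

H(X,Y) = -Σ_{x,y} P(x,y) log₂ P(x,y). Per-cell terms -P(x,y)·log₂P(x,y):
  X=0: 0.5000, 0.3322
  X=1: 0.4644, 0.2161
  X=2: 0.3322, 0.2161
Sum of the 6 terms: H(X,Y) = 2.0610 bits

Chain rule check:
  H(X) + H(Y|X) = 1.3527 + 0.7082 = 2.0609 bits
  H(X,Y) = 2.0610 bits
✓ Chain rule verified (Δ = 0.0001 is 4-dp rounding noise: each of the three values was rounded independently).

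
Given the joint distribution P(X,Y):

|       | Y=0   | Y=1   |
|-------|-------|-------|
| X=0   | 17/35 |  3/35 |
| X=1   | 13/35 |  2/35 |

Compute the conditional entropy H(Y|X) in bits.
0.5913 bits

H(Y|X) = H(X,Y) - H(X)

H(X,Y) = -Σ_{x,y} P(x,y) log₂ P(x,y). Per-cell terms -P(x,y)·log₂P(x,y):
  X=0: 0.5060, 0.3038
  X=1: 0.5307, 0.2360
Sum of the 4 terms: H(X,Y) = 1.5765 bits

Marginal of X (row sums):
  P(X=0) = 17/35 + 3/35 = 4/7
  P(X=1) = 13/35 + 2/35 = 3/7
H(X) = -[(4/7)·log₂(4/7) + (3/7)·log₂(3/7)]
  = 0.4613 + 0.5239 = 0.9852 bits

H(Y|X) = H(X,Y) - H(X) = 1.5765 - 0.9852 = 0.5913 bits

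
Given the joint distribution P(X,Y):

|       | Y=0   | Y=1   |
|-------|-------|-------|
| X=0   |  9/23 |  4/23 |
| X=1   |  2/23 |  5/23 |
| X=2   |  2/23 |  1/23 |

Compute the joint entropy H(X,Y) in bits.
2.2567 bits

H(X,Y) = -Σ_{x,y} P(x,y) log₂ P(x,y). Per-cell terms -P(x,y)·log₂P(x,y):
  X=0: 0.5297, 0.4389
  X=1: 0.3064, 0.4786
  X=2: 0.3064, 0.1967
Sum of the 6 terms: H(X,Y) = 2.2567 bits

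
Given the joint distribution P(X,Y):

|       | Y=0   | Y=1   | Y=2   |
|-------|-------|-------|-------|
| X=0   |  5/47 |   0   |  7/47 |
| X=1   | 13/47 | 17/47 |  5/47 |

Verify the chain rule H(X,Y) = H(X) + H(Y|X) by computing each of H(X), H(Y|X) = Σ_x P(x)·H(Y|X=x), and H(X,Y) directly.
H(X) = 0.8196 bits, H(Y|X) = 1.3209 bits, H(X,Y) = 2.1405 bits

Marginal of X (row sums):
  P(X=0) = 5/47 + 0 + 7/47 = 12/47
  P(X=1) = 13/47 + 17/47 + 5/47 = 35/47
H(X) = -[(12/47)·log₂(12/47) + (35/47)·log₂(35/47)]
  = 0.5029 + 0.3167 = 0.8196 bits

H(Y|X) = Σ_x P(x)·H(Y|X=x):
  X=0: P(X=0) = 12/47, P(Y|X=0) = (5/12, 0, 7/12) → H(Y|X=0) = 0.9799
  X=1: P(X=1) = 35/47, P(Y|X=1) = (13/35, 17/35, 1/7) → H(Y|X=1) = 1.4378
H(Y|X) = (12/47)·0.9799 + (35/47)·1.4378 = 1.3209 bits

H(X,Y) = -Σ_{x,y} P(x,y) log₂ P(x,y). Per-cell terms -P(x,y)·log₂P(x,y):
  X=0: 0.3439, 0.0000, 0.4092
  X=1: 0.5128, 0.5307, 0.3439
  (cells with P = 0 contribute 0)
Sum of the 6 terms: H(X,Y) = 2.1405 bits

Chain rule check:
  H(X) + H(Y|X) = 0.8196 + 1.3209 = 2.1405 bits
  H(X,Y) = 2.1405 bits
✓ Chain rule verified.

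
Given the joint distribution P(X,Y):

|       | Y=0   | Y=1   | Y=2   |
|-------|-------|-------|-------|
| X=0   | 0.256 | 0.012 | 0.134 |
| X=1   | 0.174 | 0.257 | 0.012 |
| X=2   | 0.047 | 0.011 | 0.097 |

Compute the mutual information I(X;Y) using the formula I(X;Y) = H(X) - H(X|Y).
0.3923 bits

I(X;Y) = H(X) - H(X|Y)

Marginal of X (row sums):
  P(X=0) = 0.256 + 0.012 + 0.134 = 0.402
  P(X=1) = 0.174 + 0.257 + 0.012 = 0.443
  P(X=2) = 0.047 + 0.011 + 0.097 = 0.155
H(X) = -[0.402·log₂(0.402) + 0.443·log₂(0.443) + 0.155·log₂(0.155)]
  = 0.5285 + 0.5204 + 0.4169 = 1.4658 bits

Marginal of Y (column sums):
  P(Y=0) = 0.256 + 0.174 + 0.047 = 0.477
  P(Y=1) = 0.012 + 0.257 + 0.011 = 0.280
  P(Y=2) = 0.134 + 0.012 + 0.097 = 0.243
H(X|Y) = Σ_y P(y)·H(X|Y=y):
  Y=0: P(Y=0) = 0.477, P(X|Y=0) = (256/477, 58/159, 47/477) → H(X|Y=0) = 1.3420
  Y=1: P(Y=1) = 0.280, P(X|Y=1) = (3/70, 257/280, 11/280) → H(X|Y=1) = 0.4917
  Y=2: P(Y=2) = 0.243, P(X|Y=2) = (134/243, 4/81, 97/243) → H(X|Y=2) = 1.2167
H(X|Y) = 0.477·1.3420 + 0.280·0.4917 + 0.243·1.2167 = 1.0735 bits

I(X;Y) = H(X) - H(X|Y) = 1.4658 - 1.0735 = 0.3923 bits

Cross-check via I(X;Y) = H(X) + H(Y) - H(X,Y): computing H(Y) from the column sums and H(X,Y) from the 9 cells in the same way gives H(Y) = 1.5196 bits and H(X,Y) = 2.5931 bits, so
I(X;Y) = 1.4658 + 1.5196 - 2.5931 = 0.3923 bits ✓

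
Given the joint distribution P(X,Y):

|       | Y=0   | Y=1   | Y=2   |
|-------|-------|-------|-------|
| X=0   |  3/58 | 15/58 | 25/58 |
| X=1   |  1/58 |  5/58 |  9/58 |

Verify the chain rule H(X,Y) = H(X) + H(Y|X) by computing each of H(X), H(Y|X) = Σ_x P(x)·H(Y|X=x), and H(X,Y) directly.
H(X) = 0.8247 bits, H(Y|X) = 1.2472 bits, H(X,Y) = 2.0719 bits

Marginal of X (row sums):
  P(X=0) = 3/58 + 15/58 + 25/58 = 43/58
  P(X=1) = 1/58 + 5/58 + 9/58 = 15/58
H(X) = -[(43/58)·log₂(43/58) + (15/58)·log₂(15/58)]
  = 0.32007 + 0.50459 = 0.8247 bits

H(Y|X) = Σ_x P(x)·H(Y|X=x):
  X=0: P(X=0) = 43/58, P(Y|X=0) = (3/43, 15/43, 25/43) → H(Y|X=0) = 1.25290
  X=1: P(X=1) = 15/58, P(Y|X=1) = (1/15, 1/3, 3/5) → H(Y|X=1) = 1.23096
H(Y|X) = (43/58)·1.25290 + (15/58)·1.23096 = 1.2472 bits

H(X,Y) = -Σ_{x,y} P(x,y) log₂ P(x,y). Per-cell terms -P(x,y)·log₂P(x,y):
  X=0: 0.22102, 0.50459, 0.52333
  X=1: 0.10100, 0.30483, 0.41711
Sum of the 6 terms: H(X,Y) = 2.0719 bits

Chain rule check:
  H(X) + H(Y|X) = 0.8247 + 1.2472 = 2.0719 bits
  H(X,Y) = 2.0719 bits
✓ Chain rule verified.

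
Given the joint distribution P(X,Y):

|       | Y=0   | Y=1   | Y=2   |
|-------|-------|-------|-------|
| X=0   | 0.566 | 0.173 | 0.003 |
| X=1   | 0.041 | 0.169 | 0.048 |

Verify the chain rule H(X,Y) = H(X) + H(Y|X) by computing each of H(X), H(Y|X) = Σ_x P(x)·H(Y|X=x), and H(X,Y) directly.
H(X) = 0.8237 bits, H(Y|X) = 0.9368 bits, H(X,Y) = 1.7605 bits

Marginal of X (row sums):
  P(X=0) = 0.566 + 0.173 + 0.003 = 0.742
  P(X=1) = 0.041 + 0.169 + 0.048 = 0.258
H(X) = -[0.742·log₂(0.742) + 0.258·log₂(0.258)]
  = 0.3194 + 0.5043 = 0.8237 bits

H(Y|X) = Σ_x P(x)·H(Y|X=x):
  X=0: P(X=0) = 0.742, P(Y|X=0) = (283/371, 173/742, 3/742) → H(Y|X=0) = 0.8199
  X=1: P(X=1) = 0.258, P(Y|X=1) = (41/258, 169/258, 8/43) → H(Y|X=1) = 1.2729
H(Y|X) = 0.742·0.8199 + 0.258·1.2729 = 0.9368 bits

H(X,Y) = -Σ_{x,y} P(x,y) log₂ P(x,y). Per-cell terms -P(x,y)·log₂P(x,y):
  X=0: 0.4648, 0.4379, 0.0251
  X=1: 0.1889, 0.4335, 0.2103
Sum of the 6 terms: H(X,Y) = 1.7605 bits

Chain rule check:
  H(X) + H(Y|X) = 0.8237 + 0.9368 = 1.7605 bits
  H(X,Y) = 1.7605 bits
✓ Chain rule verified.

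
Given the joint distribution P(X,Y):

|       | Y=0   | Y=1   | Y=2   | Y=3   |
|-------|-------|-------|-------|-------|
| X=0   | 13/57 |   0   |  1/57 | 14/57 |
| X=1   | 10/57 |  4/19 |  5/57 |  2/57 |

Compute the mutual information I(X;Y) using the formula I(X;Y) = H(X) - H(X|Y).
0.3802 bits

I(X;Y) = H(X) - H(X|Y)

Marginal of X (row sums):
  P(X=0) = 13/57 + 0 + 1/57 + 14/57 = 28/57
  P(X=1) = 10/57 + 4/19 + 5/57 + 2/57 = 29/57
H(X) = -[(28/57)·log₂(28/57) + (29/57)·log₂(29/57)]
  = 0.503772 + 0.496006 = 0.99978 bits

Marginal of Y (column sums):
  P(Y=0) = 13/57 + 10/57 = 23/57
  P(Y=1) = 0 + 4/19 = 4/19
  P(Y=2) = 1/57 + 5/57 = 2/19
  P(Y=3) = 14/57 + 2/57 = 16/57
H(X|Y) = Σ_y P(y)·H(X|Y=y):
  Y=0: P(Y=0) = 23/57, P(X|Y=0) = (13/23, 10/23) → H(X|Y=0) = 0.987693
  Y=1: P(Y=1) = 4/19, P(X|Y=1) = (0, 1) → H(X|Y=1) = 0.000000
  Y=2: P(Y=2) = 2/19, P(X|Y=2) = (1/6, 5/6) → H(X|Y=2) = 0.650022
  Y=3: P(Y=3) = 16/57, P(X|Y=3) = (7/8, 1/8) → H(X|Y=3) = 0.543564
H(X|Y) = (23/57)·0.987693 + (4/19)·0.000000 + (2/19)·0.650022 + (16/57)·0.543564 = 0.61955 bits

I(X;Y) = H(X) - H(X|Y) = 0.99978 - 0.61955 = 0.3802 bits

Cross-check via I(X;Y) = H(X) + H(Y) - H(X,Y): computing H(Y) from the column sums and H(X,Y) from the 8 cells in the same way gives H(Y) = 1.85796 bits and H(X,Y) = 2.47750 bits, so
I(X;Y) = 0.99978 + 1.85796 - 2.47750 = 0.3802 bits ✓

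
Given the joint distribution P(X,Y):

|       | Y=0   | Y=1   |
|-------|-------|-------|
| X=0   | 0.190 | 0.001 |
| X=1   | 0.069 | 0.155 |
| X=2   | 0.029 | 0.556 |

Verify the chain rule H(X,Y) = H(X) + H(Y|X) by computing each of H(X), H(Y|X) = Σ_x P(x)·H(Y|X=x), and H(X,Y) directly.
H(X) = 1.3922 bits, H(Y|X) = 0.3751 bits, H(X,Y) = 1.7672 bits

Marginal of X (row sums):
  P(X=0) = 0.190 + 0.001 = 0.191
  P(X=1) = 0.069 + 0.155 = 0.224
  P(X=2) = 0.029 + 0.556 = 0.585
H(X) = -[0.191·log₂(0.191) + 0.224·log₂(0.224) + 0.585·log₂(0.585)]
  = 0.4562 + 0.4835 + 0.4525 = 1.3922 bits

H(Y|X) = Σ_x P(x)·H(Y|X=x):
  X=0: P(X=0) = 0.191, P(Y|X=0) = (190/191, 1/191) → H(Y|X=0) = 0.0472
  X=1: P(X=1) = 0.224, P(Y|X=1) = (69/224, 155/224) → H(Y|X=1) = 0.8909
  X=2: P(X=2) = 0.585, P(Y|X=2) = (29/585, 556/585) → H(Y|X=2) = 0.2846
H(Y|X) = 0.191·0.0472 + 0.224·0.8909 + 0.585·0.2846 = 0.3751 bits

H(X,Y) = -Σ_{x,y} P(x,y) log₂ P(x,y). Per-cell terms -P(x,y)·log₂P(x,y):
  X=0: 0.4552, 0.0100
  X=1: 0.2662, 0.4169
  X=2: 0.1481, 0.4708
Sum of the 6 terms: H(X,Y) = 1.7672 bits

Chain rule check:
  H(X) + H(Y|X) = 1.3922 + 0.3751 = 1.7673 bits
  H(X,Y) = 1.7672 bits
✓ Chain rule verified (Δ = 0.0001 is 4-dp rounding noise: each of the three values was rounded independently).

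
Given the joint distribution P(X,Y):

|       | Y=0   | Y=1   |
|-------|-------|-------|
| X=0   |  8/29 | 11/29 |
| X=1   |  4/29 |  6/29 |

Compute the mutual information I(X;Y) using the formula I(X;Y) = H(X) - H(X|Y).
0.0003 bits

I(X;Y) = H(X) - H(X|Y)

Marginal of X (row sums):
  P(X=0) = 8/29 + 11/29 = 19/29
  P(X=1) = 4/29 + 6/29 = 10/29
H(X) = -[(19/29)·log₂(19/29) + (10/29)·log₂(10/29)]
  = 0.3997 + 0.5297 = 0.9294 bits

Marginal of Y (column sums):
  P(Y=0) = 8/29 + 4/29 = 12/29
  P(Y=1) = 11/29 + 6/29 = 17/29
H(X|Y) = Σ_y P(y)·H(X|Y=y):
  Y=0: P(Y=0) = 12/29, P(X|Y=0) = (2/3, 1/3) → H(X|Y=0) = 0.9183
  Y=1: P(Y=1) = 17/29, P(X|Y=1) = (11/17, 6/17) → H(X|Y=1) = 0.9367
H(X|Y) = (12/29)·0.9183 + (17/29)·0.9367 = 0.9291 bits

I(X;Y) = H(X) - H(X|Y) = 0.9294 - 0.9291 = 0.0003 bits

Cross-check via I(X;Y) = H(X) + H(Y) - H(X,Y): computing H(Y) from the column sums and H(X,Y) from the 4 cells in the same way gives H(Y) = 0.9784 bits and H(X,Y) = 1.9075 bits, so
I(X;Y) = 0.9294 + 0.9784 - 1.9075 = 0.0003 bits ✓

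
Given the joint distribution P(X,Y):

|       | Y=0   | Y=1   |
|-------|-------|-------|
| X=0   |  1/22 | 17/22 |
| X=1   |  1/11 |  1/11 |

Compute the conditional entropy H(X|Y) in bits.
0.5445 bits

H(X|Y) = H(X,Y) - H(Y)

H(X,Y) = -Σ_{x,y} P(x,y) log₂ P(x,y). Per-cell terms -P(x,y)·log₂P(x,y):
  X=0: 0.20270, 0.28743
  X=1: 0.31449, 0.31449
Sum of the 4 terms: H(X,Y) = 1.1191 bits

Marginal of Y (column sums):
  P(Y=0) = 1/22 + 1/11 = 3/22
  P(Y=1) = 17/22 + 1/11 = 19/22
H(Y) = -[(3/22)·log₂(3/22) + (19/22)·log₂(19/22)]
  = 0.39197 + 0.18266 = 0.5746 bits

H(X|Y) = H(X,Y) - H(Y) = 1.1191 - 0.5746 = 0.5445 bits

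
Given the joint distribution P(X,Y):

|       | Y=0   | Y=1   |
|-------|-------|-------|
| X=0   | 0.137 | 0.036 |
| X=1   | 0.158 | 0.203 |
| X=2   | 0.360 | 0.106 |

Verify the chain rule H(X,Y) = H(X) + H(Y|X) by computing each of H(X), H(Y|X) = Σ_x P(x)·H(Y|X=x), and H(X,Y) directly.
H(X) = 1.4819 bits, H(Y|X) = 0.8451 bits, H(X,Y) = 2.3269 bits

Marginal of X (row sums):
  P(X=0) = 0.137 + 0.036 = 0.173
  P(X=1) = 0.158 + 0.203 = 0.361
  P(X=2) = 0.360 + 0.106 = 0.466
H(X) = -[0.173·log₂(0.173) + 0.361·log₂(0.361) + 0.466·log₂(0.466)]
  = 0.4378900 + 0.5306445 + 0.5133447 = 1.4819 bits

H(Y|X) = Σ_x P(x)·H(Y|X=x):
  X=0: P(X=0) = 0.173, P(Y|X=0) = (137/173, 36/173) → H(Y|X=0) = 0.7378207
  X=1: P(X=1) = 0.361, P(Y|X=1) = (158/361, 203/361) → H(Y|X=1) = 0.9887621
  X=2: P(X=2) = 0.466, P(Y|X=2) = (180/233, 53/233) → H(Y|X=2) = 0.7735709
H(Y|X) = 0.173·0.7378207 + 0.361·0.9887621 + 0.466·0.7735709 = 0.8451 bits

H(X,Y) = -Σ_{x,y} P(x,y) log₂ P(x,y). Per-cell terms -P(x,y)·log₂P(x,y):
  X=0: 0.3928821, 0.1726509
  X=1: 0.4205966, 0.4669910
  X=2: 0.5306152, 0.3432136
Sum of the 6 terms: H(X,Y) = 2.3269 bits

Chain rule check:
  H(X) + H(Y|X) = 1.4819 + 0.8451 = 2.3270 bits
  H(X,Y) = 2.3269 bits
✓ Chain rule verified (Δ = 0.0001 is 4-dp rounding noise: each of the three values was rounded independently).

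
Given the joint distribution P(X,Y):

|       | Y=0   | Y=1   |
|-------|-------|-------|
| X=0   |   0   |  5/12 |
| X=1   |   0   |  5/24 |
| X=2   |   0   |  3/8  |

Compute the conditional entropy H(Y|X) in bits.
0.0000 bits

H(Y|X) = H(X,Y) - H(X)

H(X,Y) = -Σ_{x,y} P(x,y) log₂ P(x,y). Per-cell terms -P(x,y)·log₂P(x,y):
  X=0: 0.0000, 0.5263
  X=1: 0.0000, 0.4715
  X=2: 0.0000, 0.5306
  (cells with P = 0 contribute 0)
Sum of the 6 terms: H(X,Y) = 1.5284 bits

Marginal of X (row sums):
  P(X=0) = 0 + 5/12 = 5/12
  P(X=1) = 0 + 5/24 = 5/24
  P(X=2) = 0 + 3/8 = 3/8
H(X) = -[(5/12)·log₂(5/12) + (5/24)·log₂(5/24) + (3/8)·log₂(3/8)]
  = 0.5263 + 0.4715 + 0.5306 = 1.5284 bits

H(Y|X) = H(X,Y) - H(X) = 1.5284 - 1.5284 = 0.0000 bits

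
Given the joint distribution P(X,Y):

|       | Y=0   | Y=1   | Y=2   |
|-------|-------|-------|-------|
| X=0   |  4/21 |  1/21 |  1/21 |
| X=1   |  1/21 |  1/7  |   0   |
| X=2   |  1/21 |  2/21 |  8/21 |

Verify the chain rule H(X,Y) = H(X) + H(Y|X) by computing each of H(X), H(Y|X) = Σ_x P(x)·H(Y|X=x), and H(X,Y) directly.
H(X) = 1.4607 bits, H(Y|X) = 1.0861 bits, H(X,Y) = 2.5468 bits

Marginal of X (row sums):
  P(X=0) = 4/21 + 1/21 + 1/21 = 2/7
  P(X=1) = 1/21 + 1/7 + 0 = 4/21
  P(X=2) = 1/21 + 2/21 + 8/21 = 11/21
H(X) = -[(2/7)·log₂(2/7) + (4/21)·log₂(4/21) + (11/21)·log₂(11/21)]
  = 0.516387 + 0.455680 + 0.488654 = 1.4607 bits

H(Y|X) = Σ_x P(x)·H(Y|X=x):
  X=0: P(X=0) = 2/7, P(Y|X=0) = (2/3, 1/6, 1/6) → H(Y|X=0) = 1.251629
  X=1: P(X=1) = 4/21, P(Y|X=1) = (1/4, 3/4, 0) → H(Y|X=1) = 0.811278
  X=2: P(X=2) = 11/21, P(Y|X=2) = (1/11, 2/11, 8/11) → H(Y|X=2) = 1.095795
H(Y|X) = (2/7)·1.251629 + (4/21)·0.811278 + (11/21)·1.095795 = 1.0861 bits

H(X,Y) = -Σ_{x,y} P(x,y) log₂ P(x,y). Per-cell terms -P(x,y)·log₂P(x,y):
  X=0: 0.455680, 0.209158, 0.209158
  X=1: 0.209158, 0.401051, 0.000000
  X=2: 0.209158, 0.323078, 0.530407
  (cells with P = 0 contribute 0)
Sum of the 9 terms: H(X,Y) = 2.5468 bits

Chain rule check:
  H(X) + H(Y|X) = 1.4607 + 1.0861 = 2.5468 bits
  H(X,Y) = 2.5468 bits
✓ Chain rule verified.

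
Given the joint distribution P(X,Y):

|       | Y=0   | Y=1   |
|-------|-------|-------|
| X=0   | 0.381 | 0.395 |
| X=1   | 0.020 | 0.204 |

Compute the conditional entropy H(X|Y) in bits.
0.6689 bits

H(X|Y) = H(X,Y) - H(Y)

H(X,Y) = -Σ_{x,y} P(x,y) log₂ P(x,y). Per-cell terms -P(x,y)·log₂P(x,y):
  X=0: 0.53040, 0.52933
  X=1: 0.11288, 0.46785
Sum of the 4 terms: H(X,Y) = 1.64046 bits

Marginal of Y (column sums):
  P(Y=0) = 0.381 + 0.020 = 0.401
  P(Y=1) = 0.395 + 0.204 = 0.599
H(Y) = -[0.401·log₂(0.401) + 0.599·log₂(0.599)]
  = 0.52865 + 0.44288 = 0.97153 bits

H(X|Y) = H(X,Y) - H(Y) = 1.64046 - 0.97153 = 0.6689 bits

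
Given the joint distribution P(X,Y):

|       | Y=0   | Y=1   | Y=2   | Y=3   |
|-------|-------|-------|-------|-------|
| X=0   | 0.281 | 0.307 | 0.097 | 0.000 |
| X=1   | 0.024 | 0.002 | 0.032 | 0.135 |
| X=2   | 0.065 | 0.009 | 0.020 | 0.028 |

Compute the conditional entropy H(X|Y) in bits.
0.7427 bits

H(X|Y) = H(X,Y) - H(Y)

H(X,Y) = -Σ_{x,y} P(x,y) log₂ P(x,y). Per-cell terms -P(x,y)·log₂P(x,y):
  X=0: 0.51461, 0.52303, 0.32649, 0.00000
  X=1: 0.12914, 0.01793, 0.15891, 0.39001
  X=2: 0.25632, 0.06116, 0.11288, 0.14444
  (cells with P = 0 contribute 0)
Sum of the 12 terms: H(X,Y) = 2.6349 bits

Marginal of Y (column sums):
  P(Y=0) = 0.281 + 0.024 + 0.065 = 0.370
  P(Y=1) = 0.307 + 0.002 + 0.009 = 0.318
  P(Y=2) = 0.097 + 0.032 + 0.020 = 0.149
  P(Y=3) = 0.000 + 0.135 + 0.028 = 0.163
H(Y) = -[0.370·log₂(0.370) + 0.318·log₂(0.318) + 0.149·log₂(0.149) + 0.163·log₂(0.163)]
  = 0.53073 + 0.52562 + 0.40925 + 0.42658 = 1.8922 bits

H(X|Y) = H(X,Y) - H(Y) = 2.6349 - 1.8922 = 0.7427 bits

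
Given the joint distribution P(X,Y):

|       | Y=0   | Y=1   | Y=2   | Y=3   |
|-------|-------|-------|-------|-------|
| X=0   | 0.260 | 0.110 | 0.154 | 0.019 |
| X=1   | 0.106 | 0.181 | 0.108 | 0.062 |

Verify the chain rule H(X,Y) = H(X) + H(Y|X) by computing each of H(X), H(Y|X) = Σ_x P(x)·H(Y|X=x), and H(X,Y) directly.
H(X) = 0.9947 bits, H(Y|X) = 1.7702 bits, H(X,Y) = 2.7649 bits

Marginal of X (row sums):
  P(X=0) = 0.260 + 0.110 + 0.154 + 0.019 = 0.543
  P(X=1) = 0.106 + 0.181 + 0.108 + 0.062 = 0.457
H(X) = -[0.543·log₂(0.543) + 0.457·log₂(0.457)]
  = 0.47837 + 0.51629 = 0.9947 bits

H(Y|X) = Σ_x P(x)·H(Y|X=x):
  X=0: P(X=0) = 0.543, P(Y|X=0) = (260/543, 110/543, 154/543, 19/543) → H(Y|X=0) = 1.66020
  X=1: P(X=1) = 0.457, P(Y|X=1) = (106/457, 181/457, 108/457, 62/457) → H(Y|X=1) = 1.90100
H(Y|X) = 0.543·1.66020 + 0.457·1.90100 = 1.7702 bits

H(X,Y) = -Σ_{x,y} P(x,y) log₂ P(x,y). Per-cell terms -P(x,y)·log₂P(x,y):
  X=0: 0.50529, 0.35029, 0.41565, 0.10864
  X=1: 0.34321, 0.44633, 0.34678, 0.24872
Sum of the 8 terms: H(X,Y) = 2.7649 bits

Chain rule check:
  H(X) + H(Y|X) = 0.9947 + 1.7702 = 2.7649 bits
  H(X,Y) = 2.7649 bits
✓ Chain rule verified.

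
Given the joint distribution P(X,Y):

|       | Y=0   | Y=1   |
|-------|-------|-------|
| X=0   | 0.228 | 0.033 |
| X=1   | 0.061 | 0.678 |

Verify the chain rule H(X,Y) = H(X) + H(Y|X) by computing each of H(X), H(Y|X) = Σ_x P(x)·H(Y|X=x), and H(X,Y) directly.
H(X) = 0.8283 bits, H(Y|X) = 0.4467 bits, H(X,Y) = 1.2750 bits

Marginal of X (row sums):
  P(X=0) = 0.228 + 0.033 = 0.261
  P(X=1) = 0.061 + 0.678 = 0.739
H(X) = -[0.261·log₂(0.261) + 0.739·log₂(0.739)]
  = 0.50579 + 0.32247 = 0.8283 bits

H(Y|X) = Σ_x P(x)·H(Y|X=x):
  X=0: P(X=0) = 0.261, P(Y|X=0) = (76/87, 11/87) → H(Y|X=0) = 0.54758
  X=1: P(X=1) = 0.739, P(Y|X=1) = (61/739, 678/739) → H(Y|X=1) = 0.41108
H(Y|X) = 0.261·0.54758 + 0.739·0.41108 = 0.4467 bits

H(X,Y) = -Σ_{x,y} P(x,y) log₂ P(x,y). Per-cell terms -P(x,y)·log₂P(x,y):
  X=0: 0.48630, 0.16241
  X=1: 0.24614, 0.38012
Sum of the 4 terms: H(X,Y) = 1.2750 bits

Chain rule check:
  H(X) + H(Y|X) = 0.8283 + 0.4467 = 1.2750 bits
  H(X,Y) = 1.2750 bits
✓ Chain rule verified.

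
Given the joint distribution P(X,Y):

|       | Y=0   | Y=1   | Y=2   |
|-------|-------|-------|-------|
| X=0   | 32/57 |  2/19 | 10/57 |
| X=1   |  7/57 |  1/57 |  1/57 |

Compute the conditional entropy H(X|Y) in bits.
0.6220 bits

H(X|Y) = H(X,Y) - H(Y)

H(X,Y) = -Σ_{x,y} P(x,y) log₂ P(x,y). Per-cell terms -P(x,y)·log₂P(x,y):
  X=0: 0.4676, 0.3419, 0.4405
  X=1: 0.3716, 0.1023, 0.1023
Sum of the 6 terms: H(X,Y) = 1.8262 bits

Marginal of Y (column sums):
  P(Y=0) = 32/57 + 7/57 = 13/19
  P(Y=1) = 2/19 + 1/57 = 7/57
  P(Y=2) = 10/57 + 1/57 = 11/57
H(Y) = -[(13/19)·log₂(13/19) + (7/57)·log₂(7/57) + (11/57)·log₂(11/57)]
  = 0.3746 + 0.3716 + 0.4580 = 1.2042 bits

H(X|Y) = H(X,Y) - H(Y) = 1.8262 - 1.2042 = 0.6220 bits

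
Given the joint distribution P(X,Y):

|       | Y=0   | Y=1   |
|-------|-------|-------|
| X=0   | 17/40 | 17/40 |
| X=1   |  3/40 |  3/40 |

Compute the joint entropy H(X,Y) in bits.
1.6098 bits

H(X,Y) = -Σ_{x,y} P(x,y) log₂ P(x,y). Per-cell terms -P(x,y)·log₂P(x,y):
  X=0: 0.5246, 0.5246
  X=1: 0.2803, 0.2803
Sum of the 4 terms: H(X,Y) = 1.6098 bits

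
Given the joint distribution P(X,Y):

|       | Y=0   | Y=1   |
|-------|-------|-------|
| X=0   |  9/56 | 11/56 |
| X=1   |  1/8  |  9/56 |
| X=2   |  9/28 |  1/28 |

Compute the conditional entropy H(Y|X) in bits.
0.8045 bits

H(Y|X) = H(X,Y) - H(X)

H(X,Y) = -Σ_{x,y} P(x,y) log₂ P(x,y). Per-cell terms -P(x,y)·log₂P(x,y):
  X=0: 0.42387, 0.46120
  X=1: 0.37500, 0.42387
  X=2: 0.52632, 0.17169
Sum of the 6 terms: H(X,Y) = 2.38195 bits

Marginal of X (row sums):
  P(X=0) = 9/56 + 11/56 = 5/14
  P(X=1) = 1/8 + 9/56 = 2/7
  P(X=2) = 9/28 + 1/28 = 5/14
H(X) = -[(5/14)·log₂(5/14) + (2/7)·log₂(2/7) + (5/14)·log₂(5/14)]
  = 0.53051 + 0.51639 + 0.53051 = 1.57741 bits

H(Y|X) = H(X,Y) - H(X) = 2.38195 - 1.57741 = 0.8045 bits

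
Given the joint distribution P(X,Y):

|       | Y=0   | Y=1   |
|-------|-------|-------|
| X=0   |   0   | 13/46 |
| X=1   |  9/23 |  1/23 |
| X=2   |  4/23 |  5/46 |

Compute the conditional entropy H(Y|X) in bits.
0.4756 bits

H(Y|X) = H(X,Y) - H(X)

H(X,Y) = -Σ_{x,y} P(x,y) log₂ P(x,y). Per-cell terms -P(x,y)·log₂P(x,y):
  X=0: 0.00000, 0.51523
  X=1: 0.52968, 0.19668
  X=2: 0.43888, 0.34800
  (cells with P = 0 contribute 0)
Sum of the 6 terms: H(X,Y) = 2.0285 bits

Marginal of X (row sums):
  P(X=0) = 0 + 13/46 = 13/46
  P(X=1) = 9/23 + 1/23 = 10/23
  P(X=2) = 4/23 + 5/46 = 13/46
H(X) = -[(13/46)·log₂(13/46) + (10/23)·log₂(10/23) + (13/46)·log₂(13/46)]
  = 0.51523 + 0.52245 + 0.51523 = 1.5529 bits

H(Y|X) = H(X,Y) - H(X) = 2.0285 - 1.5529 = 0.4756 bits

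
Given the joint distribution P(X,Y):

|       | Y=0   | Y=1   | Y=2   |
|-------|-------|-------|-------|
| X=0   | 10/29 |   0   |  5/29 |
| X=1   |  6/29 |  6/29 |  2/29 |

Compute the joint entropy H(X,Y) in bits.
2.1736 bits

H(X,Y) = -Σ_{x,y} P(x,y) log₂ P(x,y). Per-cell terms -P(x,y)·log₂P(x,y):
  X=0: 0.529673, 0.000000, 0.437251
  X=1: 0.470280, 0.470280, 0.266068
  (cells with P = 0 contribute 0)
Sum of the 6 terms: H(X,Y) = 2.1736 bits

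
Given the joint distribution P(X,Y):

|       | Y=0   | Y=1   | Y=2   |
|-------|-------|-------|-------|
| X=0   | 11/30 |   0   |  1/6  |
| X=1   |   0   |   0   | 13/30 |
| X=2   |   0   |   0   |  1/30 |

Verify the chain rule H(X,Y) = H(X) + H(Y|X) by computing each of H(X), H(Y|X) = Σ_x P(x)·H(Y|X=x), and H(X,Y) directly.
H(X) = 1.1700 bits, H(Y|X) = 0.4779 bits, H(X,Y) = 1.6479 bits

Marginal of X (row sums):
  P(X=0) = 11/30 + 0 + 1/6 = 8/15
  P(X=1) = 0 + 0 + 13/30 = 13/30
  P(X=2) = 0 + 0 + 1/30 = 1/30
H(X) = -[(8/15)·log₂(8/15) + (13/30)·log₂(13/30) + (1/30)·log₂(1/30)]
  = 0.48367 + 0.52280 + 0.16356 = 1.1700 bits

H(Y|X) = Σ_x P(x)·H(Y|X=x):
  X=0: P(X=0) = 8/15, P(Y|X=0) = (11/16, 0, 5/16) → H(Y|X=0) = 0.89604
  X=1: P(X=1) = 13/30, P(Y|X=1) = (0, 0, 1) → H(Y|X=1) = 0.00000
  X=2: P(X=2) = 1/30, P(Y|X=2) = (0, 0, 1) → H(Y|X=2) = 0.00000
H(Y|X) = (8/15)·0.89604 + (13/30)·0.00000 + (1/30)·0.00000 = 0.4779 bits

H(X,Y) = -Σ_{x,y} P(x,y) log₂ P(x,y). Per-cell terms -P(x,y)·log₂P(x,y):
  X=0: 0.53073, 0.00000, 0.43083
  X=1: 0.00000, 0.00000, 0.52280
  X=2: 0.00000, 0.00000, 0.16356
  (cells with P = 0 contribute 0)
Sum of the 9 terms: H(X,Y) = 1.6479 bits

Chain rule check:
  H(X) + H(Y|X) = 1.1700 + 0.4779 = 1.6479 bits
  H(X,Y) = 1.6479 bits
✓ Chain rule verified.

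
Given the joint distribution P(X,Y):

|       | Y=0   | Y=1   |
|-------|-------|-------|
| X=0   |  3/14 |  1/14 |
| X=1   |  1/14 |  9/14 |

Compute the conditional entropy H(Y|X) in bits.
0.5668 bits

H(Y|X) = H(X,Y) - H(X)

H(X,Y) = -Σ_{x,y} P(x,y) log₂ P(x,y). Per-cell terms -P(x,y)·log₂P(x,y):
  X=0: 0.47623, 0.27195
  X=1: 0.27195, 0.40978
Sum of the 4 terms: H(X,Y) = 1.4299 bits

Marginal of X (row sums):
  P(X=0) = 3/14 + 1/14 = 2/7
  P(X=1) = 1/14 + 9/14 = 5/7
H(X) = -[(2/7)·log₂(2/7) + (5/7)·log₂(5/7)]
  = 0.51639 + 0.34673 = 0.8631 bits

H(Y|X) = H(X,Y) - H(X) = 1.4299 - 0.8631 = 0.5668 bits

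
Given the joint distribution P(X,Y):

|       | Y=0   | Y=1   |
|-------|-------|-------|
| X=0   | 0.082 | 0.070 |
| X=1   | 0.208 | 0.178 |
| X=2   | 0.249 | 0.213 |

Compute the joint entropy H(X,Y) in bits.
2.4535 bits

H(X,Y) = -Σ_{x,y} P(x,y) log₂ P(x,y). Per-cell terms -P(x,y)·log₂P(x,y):
  X=0: 0.2959, 0.2686
  X=1: 0.4712, 0.4432
  X=2: 0.4994, 0.4752
Sum of the 6 terms: H(X,Y) = 2.4535 bits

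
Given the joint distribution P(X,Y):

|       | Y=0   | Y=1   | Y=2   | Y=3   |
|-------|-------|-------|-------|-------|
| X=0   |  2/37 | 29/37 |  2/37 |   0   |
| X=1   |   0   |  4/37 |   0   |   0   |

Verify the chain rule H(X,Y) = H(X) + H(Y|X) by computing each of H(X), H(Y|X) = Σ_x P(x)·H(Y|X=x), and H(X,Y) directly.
H(X) = 0.4942 bits, H(Y|X) = 0.5833 bits, H(X,Y) = 1.0775 bits

Marginal of X (row sums):
  P(X=0) = 2/37 + 29/37 + 2/37 + 0 = 33/37
  P(X=1) = 0 + 4/37 + 0 + 0 = 4/37
H(X) = -[(33/37)·log₂(33/37) + (4/37)·log₂(4/37)]
  = 0.1472 + 0.3470 = 0.4942 bits

H(Y|X) = Σ_x P(x)·H(Y|X=x):
  X=0: P(X=0) = 33/37, P(Y|X=0) = (2/33, 29/33, 2/33, 0) → H(Y|X=0) = 0.6540
  X=1: P(X=1) = 4/37, P(Y|X=1) = (0, 1, 0, 0) → H(Y|X=1) = 0.0000
H(Y|X) = (33/37)·0.6540 + (4/37)·0.0000 = 0.5833 bits

H(X,Y) = -Σ_{x,y} P(x,y) log₂ P(x,y). Per-cell terms -P(x,y)·log₂P(x,y):
  X=0: 0.2275, 0.2755, 0.2275, 0.0000
  X=1: 0.0000, 0.3470, 0.0000, 0.0000
  (cells with P = 0 contribute 0)
Sum of the 8 terms: H(X,Y) = 1.0775 bits

Chain rule check:
  H(X) + H(Y|X) = 0.4942 + 0.5833 = 1.0775 bits
  H(X,Y) = 1.0775 bits
✓ Chain rule verified.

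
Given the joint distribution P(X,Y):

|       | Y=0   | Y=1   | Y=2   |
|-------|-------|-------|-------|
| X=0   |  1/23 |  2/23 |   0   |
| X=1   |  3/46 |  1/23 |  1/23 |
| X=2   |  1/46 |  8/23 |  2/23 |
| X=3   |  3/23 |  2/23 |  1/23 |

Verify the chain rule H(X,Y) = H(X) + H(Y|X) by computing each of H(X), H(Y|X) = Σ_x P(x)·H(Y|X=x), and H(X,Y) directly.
H(X) = 1.8188 bits, H(Y|X) = 1.1773 bits, H(X,Y) = 2.9961 bits

Marginal of X (row sums):
  P(X=0) = 1/23 + 2/23 + 0 = 3/23
  P(X=1) = 3/46 + 1/23 + 1/23 = 7/46
  P(X=2) = 1/46 + 8/23 + 2/23 = 21/46
  P(X=3) = 3/23 + 2/23 + 1/23 = 6/23
H(X) = -[(3/23)·log₂(3/23) + (7/46)·log₂(7/46) + (21/46)·log₂(21/46) + (6/23)·log₂(6/23)]
  = 0.38330 + 0.41334 + 0.51644 + 0.50572 = 1.8188 bits

H(Y|X) = Σ_x P(x)·H(Y|X=x):
  X=0: P(X=0) = 3/23, P(Y|X=0) = (1/3, 2/3, 0) → H(Y|X=0) = 0.91830
  X=1: P(X=1) = 7/46, P(Y|X=1) = (3/7, 2/7, 2/7) → H(Y|X=1) = 1.55666
  X=2: P(X=2) = 21/46, P(Y|X=2) = (1/21, 16/21, 4/21) → H(Y|X=2) = 0.96375
  X=3: P(X=3) = 6/23, P(Y|X=3) = (1/2, 1/3, 1/6) → H(Y|X=3) = 1.45915
H(Y|X) = (3/23)·0.91830 + (7/46)·1.55666 + (21/46)·0.96375 + (6/23)·1.45915 = 1.1773 bits

H(X,Y) = -Σ_{x,y} P(x,y) log₂ P(x,y). Per-cell terms -P(x,y)·log₂P(x,y):
  X=0: 0.19668, 0.30640, 0.00000
  X=1: 0.25687, 0.19668, 0.19668
  X=2: 0.12008, 0.52993, 0.30640
  X=3: 0.38330, 0.30640, 0.19668
  (cells with P = 0 contribute 0)
Sum of the 12 terms: H(X,Y) = 2.9961 bits

Chain rule check:
  H(X) + H(Y|X) = 1.8188 + 1.1773 = 2.9961 bits
  H(X,Y) = 2.9961 bits
✓ Chain rule verified.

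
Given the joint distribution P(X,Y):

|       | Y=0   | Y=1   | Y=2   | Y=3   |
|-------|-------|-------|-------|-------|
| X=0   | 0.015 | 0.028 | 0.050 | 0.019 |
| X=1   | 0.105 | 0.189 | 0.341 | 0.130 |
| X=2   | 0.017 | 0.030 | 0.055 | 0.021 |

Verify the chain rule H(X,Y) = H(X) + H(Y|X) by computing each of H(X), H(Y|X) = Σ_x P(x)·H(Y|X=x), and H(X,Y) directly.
H(X) = 1.0213 bits, H(Y|X) = 1.8453 bits, H(X,Y) = 2.8665 bits

Marginal of X (row sums):
  P(X=0) = 0.015 + 0.028 + 0.050 + 0.019 = 0.112
  P(X=1) = 0.105 + 0.189 + 0.341 + 0.130 = 0.765
  P(X=2) = 0.017 + 0.030 + 0.055 + 0.021 = 0.123
H(X) = -[0.112·log₂(0.112) + 0.765·log₂(0.765) + 0.123·log₂(0.123)]
  = 0.353744 + 0.295648 + 0.371862 = 1.0213 bits

H(Y|X) = Σ_x P(x)·H(Y|X=x):
  X=0: P(X=0) = 0.112, P(Y|X=0) = (15/112, 1/4, 25/56, 19/112) → H(Y|X=0) = 1.842063
  X=1: P(X=1) = 0.765, P(Y|X=1) = (7/51, 21/85, 341/765, 26/153) → H(Y|X=1) = 1.845702
  X=2: P(X=2) = 0.123, P(Y|X=2) = (17/123, 10/41, 55/123, 7/41) → H(Y|X=2) = 1.845709
H(Y|X) = 0.112·1.842063 + 0.765·1.845702 + 0.123·1.845709 = 1.8453 bits

H(X,Y) = -Σ_{x,y} P(x,y) log₂ P(x,y). Per-cell terms -P(x,y)·log₂P(x,y):
  X=0: 0.090883, 0.144436, 0.216096, 0.108639
  X=1: 0.341412, 0.454269, 0.529285, 0.382644
  X=2: 0.099931, 0.151767, 0.230143, 0.117043
Sum of the 12 terms: H(X,Y) = 2.8665 bits

Chain rule check:
  H(X) + H(Y|X) = 1.0213 + 1.8453 = 2.8666 bits
  H(X,Y) = 2.8665 bits
✓ Chain rule verified (Δ = 0.0001 is 4-dp rounding noise: each of the three values was rounded independently).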